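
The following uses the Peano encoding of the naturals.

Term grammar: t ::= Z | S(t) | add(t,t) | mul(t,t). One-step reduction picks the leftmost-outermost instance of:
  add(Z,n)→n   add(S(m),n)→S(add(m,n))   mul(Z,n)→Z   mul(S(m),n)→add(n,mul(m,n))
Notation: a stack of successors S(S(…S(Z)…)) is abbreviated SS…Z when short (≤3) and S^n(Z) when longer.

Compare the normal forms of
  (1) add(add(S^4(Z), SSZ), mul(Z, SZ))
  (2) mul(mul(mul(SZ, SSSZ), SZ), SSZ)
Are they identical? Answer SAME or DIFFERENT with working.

Term A:
  start: add(add(S^4(Z), SSZ), mul(Z, SZ))
  →1  add(S(add(SSSZ, SSZ)), mul(Z, SZ))
  →2  S(add(add(SSSZ, SSZ), mul(Z, SZ)))
  →3  S(add(S(add(SSZ, SSZ)), mul(Z, SZ)))
  →4  S(S(add(add(SSZ, SSZ), mul(Z, SZ))))
  →5  S(S(add(S(add(SZ, SSZ)), mul(Z, SZ))))
  →6  S(S(S(add(add(SZ, SSZ), mul(Z, SZ)))))
  →7  S(S(S(add(S(add(Z, SSZ)), mul(Z, SZ)))))
  →8  S(S(S(S(add(add(Z, SSZ), mul(Z, SZ))))))
  →9  S(S(S(S(add(SSZ, mul(Z, SZ))))))
  →10  S(S(S(S(S(add(SZ, mul(Z, SZ)))))))
  →11  S(S(S(S(S(S(add(Z, mul(Z, SZ))))))))
  →12  S(S(S(S(S(S(mul(Z, SZ)))))))
  →13  S^6(Z)

Term B:
  start: mul(mul(mul(SZ, SSSZ), SZ), SSZ)
  →1  mul(mul(add(SSSZ, mul(Z, SSSZ)), SZ), SSZ)
  →2  mul(mul(S(add(SSZ, mul(Z, SSSZ))), SZ), SSZ)
  →3  mul(add(SZ, mul(add(SSZ, mul(Z, SSSZ)), SZ)), SSZ)
  →4  mul(S(add(Z, mul(add(SSZ, mul(Z, SSSZ)), SZ))), SSZ)
  →5  add(SSZ, mul(add(Z, mul(add(SSZ, mul(Z, SSSZ)), SZ)), SSZ))
  →6  S(add(SZ, mul(add(Z, mul(add(SSZ, mul(Z, SSSZ)), SZ)), SSZ)))
  →7  S(S(add(Z, mul(add(Z, mul(add(SSZ, mul(Z, SSSZ)), SZ)), SSZ))))
  →8  S(S(mul(add(Z, mul(add(SSZ, mul(Z, SSSZ)), SZ)), SSZ)))
  →9  S(S(mul(mul(add(SSZ, mul(Z, SSSZ)), SZ), SSZ)))
  →10  S(S(mul(mul(S(add(SZ, mul(Z, SSSZ))), SZ), SSZ)))
  →11  S(S(mul(add(SZ, mul(add(SZ, mul(Z, SSSZ)), SZ)), SSZ)))
  →12  S(S(mul(S(add(Z, mul(add(SZ, mul(Z, SSSZ)), SZ))), SSZ)))
  →13  S(S(add(SSZ, mul(add(Z, mul(add(SZ, mul(Z, SSSZ)), SZ)), SSZ))))
  →14  S(S(S(add(SZ, mul(add(Z, mul(add(SZ, mul(Z, SSSZ)), SZ)), SSZ)))))
  →15  S(S(S(S(add(Z, mul(add(Z, mul(add(SZ, mul(Z, SSSZ)), SZ)), SSZ))))))
  →16  S(S(S(S(mul(add(Z, mul(add(SZ, mul(Z, SSSZ)), SZ)), SSZ)))))
  →17  S(S(S(S(mul(mul(add(SZ, mul(Z, SSSZ)), SZ), SSZ)))))
  →18  S(S(S(S(mul(mul(S(add(Z, mul(Z, SSSZ))), SZ), SSZ)))))
  →19  S(S(S(S(mul(add(SZ, mul(add(Z, mul(Z, SSSZ)), SZ)), SSZ)))))
  →20  S(S(S(S(mul(S(add(Z, mul(add(Z, mul(Z, SSSZ)), SZ))), SSZ)))))
  →21  S(S(S(S(add(SSZ, mul(add(Z, mul(add(Z, mul(Z, SSSZ)), SZ)), SSZ))))))
  →22  S(S(S(S(S(add(SZ, mul(add(Z, mul(add(Z, mul(Z, SSSZ)), SZ)), SSZ)))))))
  →23  S(S(S(S(S(S(add(Z, mul(add(Z, mul(add(Z, mul(Z, SSSZ)), SZ)), SSZ))))))))
  →24  S(S(S(S(S(S(mul(add(Z, mul(add(Z, mul(Z, SSSZ)), SZ)), SSZ)))))))
  →25  S(S(S(S(S(S(mul(mul(add(Z, mul(Z, SSSZ)), SZ), SSZ)))))))
  →26  S(S(S(S(S(S(mul(mul(mul(Z, SSSZ), SZ), SSZ)))))))
  →27  S(S(S(S(S(S(mul(mul(Z, SZ), SSZ)))))))
  →28  S(S(S(S(S(S(mul(Z, SSZ)))))))
  →29  S^6(Z)

Answer: SAME — A ⇓ S^6(Z), B ⇓ S^6(Z)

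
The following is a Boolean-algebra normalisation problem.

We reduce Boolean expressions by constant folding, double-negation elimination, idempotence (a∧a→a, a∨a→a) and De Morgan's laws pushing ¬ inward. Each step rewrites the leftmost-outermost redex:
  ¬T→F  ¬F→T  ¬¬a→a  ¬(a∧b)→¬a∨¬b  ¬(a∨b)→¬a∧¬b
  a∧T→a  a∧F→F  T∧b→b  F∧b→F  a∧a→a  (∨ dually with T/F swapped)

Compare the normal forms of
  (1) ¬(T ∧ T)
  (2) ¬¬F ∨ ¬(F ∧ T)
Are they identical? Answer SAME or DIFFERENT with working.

Answer: DIFFERENT — A ⇓ F, B ⇓ T

Derivation:
Term A:
  start: ¬(T ∧ T)
  →1  ¬T ∨ ¬T
  →2  ¬T
  →3  F

Term B:
  start: ¬¬F ∨ ¬(F ∧ T)
  →1  F ∨ ¬(F ∧ T)
  →2  ¬(F ∧ T)
  →3  ¬F ∨ ¬T
  →4  T ∨ ¬T
  →5  T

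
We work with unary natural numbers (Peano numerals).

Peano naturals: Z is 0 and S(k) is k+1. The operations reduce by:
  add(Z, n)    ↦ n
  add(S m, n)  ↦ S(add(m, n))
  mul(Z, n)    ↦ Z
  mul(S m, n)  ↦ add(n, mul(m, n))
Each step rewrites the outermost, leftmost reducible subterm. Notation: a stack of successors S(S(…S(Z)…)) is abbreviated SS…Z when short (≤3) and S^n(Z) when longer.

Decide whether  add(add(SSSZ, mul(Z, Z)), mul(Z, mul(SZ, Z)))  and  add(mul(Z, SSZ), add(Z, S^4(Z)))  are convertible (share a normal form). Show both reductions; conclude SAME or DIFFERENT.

Answer: DIFFERENT — A ⇓ SSSZ, B ⇓ S^4(Z)

Working:
Term A:
  start: add(add(SSSZ, mul(Z, Z)), mul(Z, mul(SZ, Z)))
  [1] add(S(add(SSZ, mul(Z, Z))), mul(Z, mul(SZ, Z)))
  [2] S(add(add(SSZ, mul(Z, Z)), mul(Z, mul(SZ, Z))))
  [3] S(add(S(add(SZ, mul(Z, Z))), mul(Z, mul(SZ, Z))))
  [4] S(S(add(add(SZ, mul(Z, Z)), mul(Z, mul(SZ, Z)))))
  [5] S(S(add(S(add(Z, mul(Z, Z))), mul(Z, mul(SZ, Z)))))
  [6] S(S(S(add(add(Z, mul(Z, Z)), mul(Z, mul(SZ, Z))))))
  [7] S(S(S(add(mul(Z, Z), mul(Z, mul(SZ, Z))))))
  [8] S(S(S(add(Z, mul(Z, mul(SZ, Z))))))
  [9] S(S(S(mul(Z, mul(SZ, Z)))))
  [10] SSSZ

Term B:
  start: add(mul(Z, SSZ), add(Z, S^4(Z)))
  [1] add(Z, add(Z, S^4(Z)))
  [2] add(Z, S^4(Z))
  [3] S^4(Z)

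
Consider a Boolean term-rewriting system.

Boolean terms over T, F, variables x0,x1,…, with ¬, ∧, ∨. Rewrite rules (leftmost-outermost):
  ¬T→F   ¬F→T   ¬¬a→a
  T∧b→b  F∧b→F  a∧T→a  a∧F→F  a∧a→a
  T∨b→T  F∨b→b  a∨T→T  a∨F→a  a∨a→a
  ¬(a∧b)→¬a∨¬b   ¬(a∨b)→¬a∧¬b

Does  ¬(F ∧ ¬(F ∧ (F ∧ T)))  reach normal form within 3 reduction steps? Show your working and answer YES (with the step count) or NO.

  start: ¬(F ∧ ¬(F ∧ (F ∧ T)))
  step 1: ¬F ∨ ¬¬(F ∧ (F ∧ T))
  step 2: T ∨ ¬¬(F ∧ (F ∧ T))
  step 3: T

Answer: YES — reaches normal form T in 3 ≤ 3 steps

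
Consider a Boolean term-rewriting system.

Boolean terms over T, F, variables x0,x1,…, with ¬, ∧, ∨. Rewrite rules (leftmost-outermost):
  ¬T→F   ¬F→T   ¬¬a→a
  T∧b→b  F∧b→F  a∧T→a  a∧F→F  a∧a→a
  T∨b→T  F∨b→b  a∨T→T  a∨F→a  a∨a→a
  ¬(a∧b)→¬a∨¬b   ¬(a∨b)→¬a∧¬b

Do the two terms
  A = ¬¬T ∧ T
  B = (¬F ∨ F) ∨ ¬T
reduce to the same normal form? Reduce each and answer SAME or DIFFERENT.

Term A:
  start: ¬¬T ∧ T
  step 1: ¬¬T
  step 2: T

Term B:
  start: (¬F ∨ F) ∨ ¬T
  step 1: ¬F ∨ ¬T
  step 2: T ∨ ¬T
  step 3: T

Answer: SAME — A ⇓ T, B ⇓ T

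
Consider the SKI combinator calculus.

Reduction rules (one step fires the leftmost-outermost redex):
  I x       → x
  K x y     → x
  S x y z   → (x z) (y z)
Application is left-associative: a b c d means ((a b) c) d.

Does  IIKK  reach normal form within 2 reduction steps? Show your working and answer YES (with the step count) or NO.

Answer: YES — reaches normal form KK in 2 ≤ 2 steps

Reduction:
  start: IIKK
  →1  IKK
  →2  KK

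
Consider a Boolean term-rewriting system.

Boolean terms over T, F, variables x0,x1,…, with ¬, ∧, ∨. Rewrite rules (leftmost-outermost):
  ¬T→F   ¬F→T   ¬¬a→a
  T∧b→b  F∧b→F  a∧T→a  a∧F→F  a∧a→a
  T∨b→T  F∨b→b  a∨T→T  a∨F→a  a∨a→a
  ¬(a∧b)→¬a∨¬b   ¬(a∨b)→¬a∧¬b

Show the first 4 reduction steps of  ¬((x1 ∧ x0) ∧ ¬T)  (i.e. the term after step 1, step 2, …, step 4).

  start: ¬((x1 ∧ x0) ∧ ¬T)
  →1  ¬(x1 ∧ x0) ∨ ¬¬T
  →2  (¬x1 ∨ ¬x0) ∨ ¬¬T
  →3  (¬x1 ∨ ¬x0) ∨ T
  →4  T

Answer: after 4 steps: T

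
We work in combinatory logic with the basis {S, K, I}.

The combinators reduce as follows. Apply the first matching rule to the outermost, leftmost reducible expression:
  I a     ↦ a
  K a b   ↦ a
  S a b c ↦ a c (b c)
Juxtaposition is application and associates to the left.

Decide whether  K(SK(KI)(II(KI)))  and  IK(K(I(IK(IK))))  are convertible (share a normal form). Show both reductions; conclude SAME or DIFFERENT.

Term A:
  start: K(SK(KI)(II(KI)))
  [1] K(K(II(KI))(KI(II(KI))))
  [2] K(II(KI))
  [3] K(I(KI))
  [4] K(KI)

Term B:
  start: IK(K(I(IK(IK))))
  [1] K(K(I(IK(IK))))
  [2] K(K(IK(IK)))
  [3] K(K(K(IK)))
  [4] K(K(KK))

Answer: DIFFERENT — A ⇓ K(KI), B ⇓ K(K(KK))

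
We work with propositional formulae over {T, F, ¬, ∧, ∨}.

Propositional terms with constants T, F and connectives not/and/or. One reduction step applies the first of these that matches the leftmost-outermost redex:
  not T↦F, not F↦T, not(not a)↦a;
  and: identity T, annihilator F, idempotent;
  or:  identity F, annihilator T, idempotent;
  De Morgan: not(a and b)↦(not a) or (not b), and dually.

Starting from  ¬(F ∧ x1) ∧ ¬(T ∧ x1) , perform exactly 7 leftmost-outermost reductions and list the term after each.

  start: ¬(F ∧ x1) ∧ ¬(T ∧ x1)
  →1  (¬F ∨ ¬x1) ∧ ¬(T ∧ x1)
  →2  (T ∨ ¬x1) ∧ ¬(T ∧ x1)
  →3  T ∧ ¬(T ∧ x1)
  →4  ¬(T ∧ x1)
  →5  ¬T ∨ ¬x1
  →6  F ∨ ¬x1
  →7  ¬x1

Answer: after 7 steps: ¬x1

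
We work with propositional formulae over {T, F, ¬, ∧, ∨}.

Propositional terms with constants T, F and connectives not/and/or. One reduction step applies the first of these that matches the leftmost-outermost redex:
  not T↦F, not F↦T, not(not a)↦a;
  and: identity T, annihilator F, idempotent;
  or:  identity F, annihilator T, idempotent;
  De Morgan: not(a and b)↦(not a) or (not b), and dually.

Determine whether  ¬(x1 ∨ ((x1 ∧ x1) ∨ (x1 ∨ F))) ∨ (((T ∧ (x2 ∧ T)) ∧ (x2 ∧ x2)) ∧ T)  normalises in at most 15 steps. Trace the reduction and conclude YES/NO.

  start: ¬(x1 ∨ ((x1 ∧ x1) ∨ (x1 ∨ F))) ∨ (((T ∧ (x2 ∧ T)) ∧ (x2 ∧ x2)) ∧ T)
  step 1: (¬x1 ∧ ¬((x1 ∧ x1) ∨ (x1 ∨ F))) ∨ (((T ∧ (x2 ∧ T)) ∧ (x2 ∧ x2)) ∧ T)
  step 2: (¬x1 ∧ (¬(x1 ∧ x1) ∧ ¬(x1 ∨ F))) ∨ (((T ∧ (x2 ∧ T)) ∧ (x2 ∧ x2)) ∧ T)
  step 3: (¬x1 ∧ ((¬x1 ∨ ¬x1) ∧ ¬(x1 ∨ F))) ∨ (((T ∧ (x2 ∧ T)) ∧ (x2 ∧ x2)) ∧ T)
  step 4: (¬x1 ∧ (¬x1 ∧ ¬(x1 ∨ F))) ∨ (((T ∧ (x2 ∧ T)) ∧ (x2 ∧ x2)) ∧ T)
  step 5: (¬x1 ∧ (¬x1 ∧ (¬x1 ∧ ¬F))) ∨ (((T ∧ (x2 ∧ T)) ∧ (x2 ∧ x2)) ∧ T)
  step 6: (¬x1 ∧ (¬x1 ∧ (¬x1 ∧ T))) ∨ (((T ∧ (x2 ∧ T)) ∧ (x2 ∧ x2)) ∧ T)
  step 7: (¬x1 ∧ (¬x1 ∧ ¬x1)) ∨ (((T ∧ (x2 ∧ T)) ∧ (x2 ∧ x2)) ∧ T)
  step 8: (¬x1 ∧ ¬x1) ∨ (((T ∧ (x2 ∧ T)) ∧ (x2 ∧ x2)) ∧ T)
  step 9: ¬x1 ∨ (((T ∧ (x2 ∧ T)) ∧ (x2 ∧ x2)) ∧ T)
  step 10: ¬x1 ∨ ((T ∧ (x2 ∧ T)) ∧ (x2 ∧ x2))
  step 11: ¬x1 ∨ ((x2 ∧ T) ∧ (x2 ∧ x2))
  step 12: ¬x1 ∨ (x2 ∧ (x2 ∧ x2))
  step 13: ¬x1 ∨ (x2 ∧ x2)
  step 14: ¬x1 ∨ x2

Answer: YES — reaches normal form ¬x1 ∨ x2 in 14 ≤ 15 steps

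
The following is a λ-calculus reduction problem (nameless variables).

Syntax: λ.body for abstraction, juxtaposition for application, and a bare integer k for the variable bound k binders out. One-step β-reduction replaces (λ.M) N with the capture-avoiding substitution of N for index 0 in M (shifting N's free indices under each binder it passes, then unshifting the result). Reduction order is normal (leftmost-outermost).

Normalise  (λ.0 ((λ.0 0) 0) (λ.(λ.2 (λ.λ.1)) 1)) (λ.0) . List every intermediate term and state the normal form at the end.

  start: (λ.0 ((λ.0 0) 0) (λ.(λ.2 (λ.λ.1)) 1)) (λ.0)
  →1  (λ.0) ((λ.0 0) (λ.0)) (λ.(λ.(λ.0) (λ.λ.1)) (λ.0))
  →2  (λ.0 0) (λ.0) (λ.(λ.(λ.0) (λ.λ.1)) (λ.0))
  →3  (λ.0) (λ.0) (λ.(λ.(λ.0) (λ.λ.1)) (λ.0))
  →4  (λ.0) (λ.(λ.(λ.0) (λ.λ.1)) (λ.0))
  →5  λ.(λ.(λ.0) (λ.λ.1)) (λ.0)
  →6  λ.(λ.0) (λ.λ.1)
  →7  λ.λ.λ.1

Answer: normal form = λ.λ.λ.1  (in 7 steps)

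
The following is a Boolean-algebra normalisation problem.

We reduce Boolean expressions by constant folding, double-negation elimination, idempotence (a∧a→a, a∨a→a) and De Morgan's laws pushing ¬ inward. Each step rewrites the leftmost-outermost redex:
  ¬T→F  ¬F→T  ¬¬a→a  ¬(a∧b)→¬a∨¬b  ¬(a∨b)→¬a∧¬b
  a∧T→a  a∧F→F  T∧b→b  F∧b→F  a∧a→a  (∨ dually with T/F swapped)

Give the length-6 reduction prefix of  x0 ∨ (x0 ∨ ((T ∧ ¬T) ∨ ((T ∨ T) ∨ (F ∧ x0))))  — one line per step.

  start: x0 ∨ (x0 ∨ ((T ∧ ¬T) ∨ ((T ∨ T) ∨ (F ∧ x0))))
  →1  x0 ∨ (x0 ∨ (¬T ∨ ((T ∨ T) ∨ (F ∧ x0))))
  →2  x0 ∨ (x0 ∨ (F ∨ ((T ∨ T) ∨ (F ∧ x0))))
  →3  x0 ∨ (x0 ∨ ((T ∨ T) ∨ (F ∧ x0)))
  →4  x0 ∨ (x0 ∨ (T ∨ (F ∧ x0)))
  →5  x0 ∨ (x0 ∨ T)
  →6  x0 ∨ T

Answer: after 6 steps: x0 ∨ T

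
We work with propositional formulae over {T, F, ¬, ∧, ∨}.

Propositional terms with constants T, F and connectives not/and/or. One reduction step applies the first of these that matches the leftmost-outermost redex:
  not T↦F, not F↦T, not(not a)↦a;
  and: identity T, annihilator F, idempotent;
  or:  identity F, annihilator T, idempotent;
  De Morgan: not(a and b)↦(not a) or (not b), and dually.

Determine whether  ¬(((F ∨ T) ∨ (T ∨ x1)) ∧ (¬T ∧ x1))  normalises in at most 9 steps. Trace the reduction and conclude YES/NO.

Answer: NO — after 9 steps the term is ¬¬T ∨ ¬x1, not yet normal

Working:
  start: ¬(((F ∨ T) ∨ (T ∨ x1)) ∧ (¬T ∧ x1))
  →1  ¬((F ∨ T) ∨ (T ∨ x1)) ∨ ¬(¬T ∧ x1)
  →2  (¬(F ∨ T) ∧ ¬(T ∨ x1)) ∨ ¬(¬T ∧ x1)
  →3  ((¬F ∧ ¬T) ∧ ¬(T ∨ x1)) ∨ ¬(¬T ∧ x1)
  →4  ((T ∧ ¬T) ∧ ¬(T ∨ x1)) ∨ ¬(¬T ∧ x1)
  →5  (¬T ∧ ¬(T ∨ x1)) ∨ ¬(¬T ∧ x1)
  →6  (F ∧ ¬(T ∨ x1)) ∨ ¬(¬T ∧ x1)
  →7  F ∨ ¬(¬T ∧ x1)
  →8  ¬(¬T ∧ x1)
  →9  ¬¬T ∨ ¬x1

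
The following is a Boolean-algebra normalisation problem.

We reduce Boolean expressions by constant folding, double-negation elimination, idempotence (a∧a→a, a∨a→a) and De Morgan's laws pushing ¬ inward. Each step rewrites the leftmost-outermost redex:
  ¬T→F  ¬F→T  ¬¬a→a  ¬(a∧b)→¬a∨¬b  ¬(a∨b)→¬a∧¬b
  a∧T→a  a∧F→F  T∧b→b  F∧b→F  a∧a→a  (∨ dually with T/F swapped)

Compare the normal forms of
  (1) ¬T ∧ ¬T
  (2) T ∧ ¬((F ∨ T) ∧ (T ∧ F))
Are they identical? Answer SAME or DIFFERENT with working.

Term A:
  start: ¬T ∧ ¬T
  [1] ¬T
  [2] F

Term B:
  start: T ∧ ¬((F ∨ T) ∧ (T ∧ F))
  [1] ¬((F ∨ T) ∧ (T ∧ F))
  [2] ¬(F ∨ T) ∨ ¬(T ∧ F)
  [3] (¬F ∧ ¬T) ∨ ¬(T ∧ F)
  [4] (T ∧ ¬T) ∨ ¬(T ∧ F)
  [5] ¬T ∨ ¬(T ∧ F)
  [6] F ∨ ¬(T ∧ F)
  [7] ¬(T ∧ F)
  [8] ¬T ∨ ¬F
  [9] F ∨ ¬F
  [10] ¬F
  [11] T

Answer: DIFFERENT — A ⇓ F, B ⇓ T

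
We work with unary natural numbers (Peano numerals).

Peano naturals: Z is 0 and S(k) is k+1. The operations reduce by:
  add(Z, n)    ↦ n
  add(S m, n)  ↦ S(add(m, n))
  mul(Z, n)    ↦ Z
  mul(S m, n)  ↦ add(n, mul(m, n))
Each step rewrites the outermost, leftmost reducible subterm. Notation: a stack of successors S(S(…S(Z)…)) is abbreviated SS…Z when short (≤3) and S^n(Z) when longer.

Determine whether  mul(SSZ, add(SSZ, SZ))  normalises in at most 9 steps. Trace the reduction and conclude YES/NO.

  start: mul(SSZ, add(SSZ, SZ))
  step 1: add(add(SSZ, SZ), mul(SZ, add(SSZ, SZ)))
  step 2: add(S(add(SZ, SZ)), mul(SZ, add(SSZ, SZ)))
  step 3: S(add(add(SZ, SZ), mul(SZ, add(SSZ, SZ))))
  step 4: S(add(S(add(Z, SZ)), mul(SZ, add(SSZ, SZ))))
  step 5: S(S(add(add(Z, SZ), mul(SZ, add(SSZ, SZ)))))
  step 6: S(S(add(SZ, mul(SZ, add(SSZ, SZ)))))
  step 7: S(S(S(add(Z, mul(SZ, add(SSZ, SZ))))))
  step 8: S(S(S(mul(SZ, add(SSZ, SZ)))))
  step 9: S(S(S(add(add(SSZ, SZ), mul(Z, add(SSZ, SZ))))))

Answer: NO — after 9 steps the term is S(S(S(add(add(SSZ, SZ), mul(Z, add(SSZ, SZ)))))), not yet normal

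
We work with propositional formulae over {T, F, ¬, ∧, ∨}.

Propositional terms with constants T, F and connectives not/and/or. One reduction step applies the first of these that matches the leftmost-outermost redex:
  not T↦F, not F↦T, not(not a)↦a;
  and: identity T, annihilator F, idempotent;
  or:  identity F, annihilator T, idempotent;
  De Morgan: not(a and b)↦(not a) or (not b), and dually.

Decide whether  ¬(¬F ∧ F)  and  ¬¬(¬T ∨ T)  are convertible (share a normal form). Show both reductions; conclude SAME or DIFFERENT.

Answer: SAME — A ⇓ T, B ⇓ T

Working:
Term A:
  start: ¬(¬F ∧ F)
  [1] ¬¬F ∨ ¬F
  [2] F ∨ ¬F
  [3] ¬F
  [4] T

Term B:
  start: ¬¬(¬T ∨ T)
  [1] ¬T ∨ T
  [2] T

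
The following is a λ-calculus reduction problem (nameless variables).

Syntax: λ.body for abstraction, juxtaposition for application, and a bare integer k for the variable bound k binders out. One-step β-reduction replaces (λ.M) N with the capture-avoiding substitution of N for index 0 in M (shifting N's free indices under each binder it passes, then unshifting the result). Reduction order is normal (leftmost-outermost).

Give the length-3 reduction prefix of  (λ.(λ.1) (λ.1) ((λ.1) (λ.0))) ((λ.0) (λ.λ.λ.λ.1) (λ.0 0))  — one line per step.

Answer: after 3 steps: (λ.λ.λ.λ.1) (λ.0 0) ((λ.(λ.0) (λ.λ.λ.λ.1) (λ.0 0)) (λ.0))

Working:
  start: (λ.(λ.1) (λ.1) ((λ.1) (λ.0))) ((λ.0) (λ.λ.λ.λ.1) (λ.0 0))
  step 1: (λ.(λ.0) (λ.λ.λ.λ.1) (λ.0 0)) (λ.(λ.0) (λ.λ.λ.λ.1) (λ.0 0)) ((λ.(λ.0) (λ.λ.λ.λ.1) (λ.0 0)) (λ.0))
  step 2: (λ.0) (λ.λ.λ.λ.1) (λ.0 0) ((λ.(λ.0) (λ.λ.λ.λ.1) (λ.0 0)) (λ.0))
  step 3: (λ.λ.λ.λ.1) (λ.0 0) ((λ.(λ.0) (λ.λ.λ.λ.1) (λ.0 0)) (λ.0))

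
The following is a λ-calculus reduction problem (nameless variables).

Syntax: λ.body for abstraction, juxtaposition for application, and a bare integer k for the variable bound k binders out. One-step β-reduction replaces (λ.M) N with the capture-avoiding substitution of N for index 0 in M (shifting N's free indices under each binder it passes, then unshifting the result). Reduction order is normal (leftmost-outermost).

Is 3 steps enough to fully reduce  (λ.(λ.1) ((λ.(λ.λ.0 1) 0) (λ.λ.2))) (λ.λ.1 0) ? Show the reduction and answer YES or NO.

Answer: YES — reaches normal form λ.λ.1 0 in 2 ≤ 3 steps

Derivation:
  start: (λ.(λ.1) ((λ.(λ.λ.0 1) 0) (λ.λ.2))) (λ.λ.1 0)
  [1] (λ.λ.λ.1 0) ((λ.(λ.λ.0 1) 0) (λ.λ.λ.λ.1 0))
  [2] λ.λ.1 0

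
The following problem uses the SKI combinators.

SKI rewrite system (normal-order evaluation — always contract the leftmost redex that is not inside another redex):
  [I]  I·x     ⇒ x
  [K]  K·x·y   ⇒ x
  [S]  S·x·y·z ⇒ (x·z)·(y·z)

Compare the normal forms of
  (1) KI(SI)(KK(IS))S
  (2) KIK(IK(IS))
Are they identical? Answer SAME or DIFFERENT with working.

Answer: SAME — A ⇓ KS, B ⇓ KS

Derivation:
Term A:
  start: KI(SI)(KK(IS))S
  step 1: I(KK(IS))S
  step 2: KK(IS)S
  step 3: KS

Term B:
  start: KIK(IK(IS))
  step 1: I(IK(IS))
  step 2: IK(IS)
  step 3: K(IS)
  step 4: KS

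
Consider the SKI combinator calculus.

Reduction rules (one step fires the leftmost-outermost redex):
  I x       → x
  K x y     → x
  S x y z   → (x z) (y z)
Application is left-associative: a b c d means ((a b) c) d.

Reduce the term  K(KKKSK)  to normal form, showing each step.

Answer: normal form = KS  (in 2 steps)

Reduction:
  start: K(KKKSK)
  step 1: K(KSK)
  step 2: KS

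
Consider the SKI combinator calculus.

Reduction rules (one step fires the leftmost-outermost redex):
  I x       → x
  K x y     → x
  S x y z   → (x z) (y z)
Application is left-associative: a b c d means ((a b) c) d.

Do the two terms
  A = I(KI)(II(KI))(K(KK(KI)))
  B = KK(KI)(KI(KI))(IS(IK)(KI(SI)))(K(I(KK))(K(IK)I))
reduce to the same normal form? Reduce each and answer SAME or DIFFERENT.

Term A:
  start: I(KI)(II(KI))(K(KK(KI)))
  →1  KI(II(KI))(K(KK(KI)))
  →2  I(K(KK(KI)))
  →3  K(KK(KI))
  →4  KK

Term B:
  start: KK(KI)(KI(KI))(IS(IK)(KI(SI)))(K(I(KK))(K(IK)I))
  →1  K(KI(KI))(IS(IK)(KI(SI)))(K(I(KK))(K(IK)I))
  →2  KI(KI)(K(I(KK))(K(IK)I))
  →3  I(K(I(KK))(K(IK)I))
  →4  K(I(KK))(K(IK)I)
  →5  I(KK)
  →6  KK

Answer: SAME — A ⇓ KK, B ⇓ KK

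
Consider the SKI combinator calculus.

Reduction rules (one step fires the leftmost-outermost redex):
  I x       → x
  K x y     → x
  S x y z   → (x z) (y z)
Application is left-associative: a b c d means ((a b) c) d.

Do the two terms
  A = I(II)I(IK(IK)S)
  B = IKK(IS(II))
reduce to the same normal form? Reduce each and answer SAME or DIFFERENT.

Answer: SAME — A ⇓ K, B ⇓ K

Derivation:
Term A:
  start: I(II)I(IK(IK)S)
  step 1: III(IK(IK)S)
  step 2: II(IK(IK)S)
  step 3: I(IK(IK)S)
  step 4: IK(IK)S
  step 5: K(IK)S
  step 6: IK
  step 7: K

Term B:
  start: IKK(IS(II))
  step 1: KK(IS(II))
  step 2: K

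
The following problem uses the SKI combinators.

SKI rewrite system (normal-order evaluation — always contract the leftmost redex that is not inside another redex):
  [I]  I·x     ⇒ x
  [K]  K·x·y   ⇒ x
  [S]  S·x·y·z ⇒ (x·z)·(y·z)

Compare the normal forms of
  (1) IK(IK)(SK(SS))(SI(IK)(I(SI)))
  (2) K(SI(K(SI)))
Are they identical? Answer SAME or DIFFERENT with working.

Answer: SAME — A ⇓ K(SI(K(SI))), B ⇓ K(SI(K(SI)))

Working:
Term A:
  start: IK(IK)(SK(SS))(SI(IK)(I(SI)))
  [1] K(IK)(SK(SS))(SI(IK)(I(SI)))
  [2] IK(SI(IK)(I(SI)))
  [3] K(SI(IK)(I(SI)))
  [4] K(I(I(SI))(IK(I(SI))))
  [5] K(I(SI)(IK(I(SI))))
  [6] K(SI(IK(I(SI))))
  [7] K(SI(K(I(SI))))
  [8] K(SI(K(SI)))

Term B:
  start: K(SI(K(SI)))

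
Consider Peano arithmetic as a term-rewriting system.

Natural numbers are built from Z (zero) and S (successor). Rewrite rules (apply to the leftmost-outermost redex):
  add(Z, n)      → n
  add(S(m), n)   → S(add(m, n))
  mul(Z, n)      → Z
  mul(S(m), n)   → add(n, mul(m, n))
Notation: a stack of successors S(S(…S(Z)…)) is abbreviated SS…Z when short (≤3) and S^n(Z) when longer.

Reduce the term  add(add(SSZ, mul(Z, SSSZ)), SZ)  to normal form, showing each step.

  start: add(add(SSZ, mul(Z, SSSZ)), SZ)
  [1] add(S(add(SZ, mul(Z, SSSZ))), SZ)
  [2] S(add(add(SZ, mul(Z, SSSZ)), SZ))
  [3] S(add(S(add(Z, mul(Z, SSSZ))), SZ))
  [4] S(S(add(add(Z, mul(Z, SSSZ)), SZ)))
  [5] S(S(add(mul(Z, SSSZ), SZ)))
  [6] S(S(add(Z, SZ)))
  [7] SSSZ

Answer: normal form = SSSZ  (in 7 steps)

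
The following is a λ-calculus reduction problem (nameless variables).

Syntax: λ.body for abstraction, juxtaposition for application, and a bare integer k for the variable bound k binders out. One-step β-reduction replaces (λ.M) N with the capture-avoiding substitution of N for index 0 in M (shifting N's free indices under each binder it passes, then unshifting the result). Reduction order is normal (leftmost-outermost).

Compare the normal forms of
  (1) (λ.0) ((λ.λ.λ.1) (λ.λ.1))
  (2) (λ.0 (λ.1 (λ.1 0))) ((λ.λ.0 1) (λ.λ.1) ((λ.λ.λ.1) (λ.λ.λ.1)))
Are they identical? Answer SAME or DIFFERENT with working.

Answer: SAME — A ⇓ λ.λ.1, B ⇓ λ.λ.1

Reduction:
Term A:
  start: (λ.0) ((λ.λ.λ.1) (λ.λ.1))
  [1] (λ.λ.λ.1) (λ.λ.1)
  [2] λ.λ.1

Term B:
  start: (λ.0 (λ.1 (λ.1 0))) ((λ.λ.0 1) (λ.λ.1) ((λ.λ.λ.1) (λ.λ.λ.1)))
  [1] (λ.λ.0 1) (λ.λ.1) ((λ.λ.λ.1) (λ.λ.λ.1)) (λ.(λ.λ.0 1) (λ.λ.1) ((λ.λ.λ.1) (λ.λ.λ.1)) (λ.1 0))
  [2] (λ.0 (λ.λ.1)) ((λ.λ.λ.1) (λ.λ.λ.1)) (λ.(λ.λ.0 1) (λ.λ.1) ((λ.λ.λ.1) (λ.λ.λ.1)) (λ.1 0))
  [3] (λ.λ.λ.1) (λ.λ.λ.1) (λ.λ.1) (λ.(λ.λ.0 1) (λ.λ.1) ((λ.λ.λ.1) (λ.λ.λ.1)) (λ.1 0))
  [4] (λ.λ.1) (λ.λ.1) (λ.(λ.λ.0 1) (λ.λ.1) ((λ.λ.λ.1) (λ.λ.λ.1)) (λ.1 0))
  [5] (λ.λ.λ.1) (λ.(λ.λ.0 1) (λ.λ.1) ((λ.λ.λ.1) (λ.λ.λ.1)) (λ.1 0))
  [6] λ.λ.1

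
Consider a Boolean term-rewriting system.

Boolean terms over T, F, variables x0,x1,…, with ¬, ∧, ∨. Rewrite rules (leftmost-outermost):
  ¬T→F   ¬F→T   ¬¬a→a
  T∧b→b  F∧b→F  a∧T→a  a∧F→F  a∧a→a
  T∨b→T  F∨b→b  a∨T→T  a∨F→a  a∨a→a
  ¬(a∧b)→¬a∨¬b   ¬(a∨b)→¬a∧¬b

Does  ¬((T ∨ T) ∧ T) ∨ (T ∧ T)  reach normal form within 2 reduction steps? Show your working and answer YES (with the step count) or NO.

Answer: NO — after 2 steps the term is ((¬T ∧ ¬T) ∨ ¬T) ∨ (T ∧ T), not yet normal

Derivation:
  start: ¬((T ∨ T) ∧ T) ∨ (T ∧ T)
  step 1: (¬(T ∨ T) ∨ ¬T) ∨ (T ∧ T)
  step 2: ((¬T ∧ ¬T) ∨ ¬T) ∨ (T ∧ T)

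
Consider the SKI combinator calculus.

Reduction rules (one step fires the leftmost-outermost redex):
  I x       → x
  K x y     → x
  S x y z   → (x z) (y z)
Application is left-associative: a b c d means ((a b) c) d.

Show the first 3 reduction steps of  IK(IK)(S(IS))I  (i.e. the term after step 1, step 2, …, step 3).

Answer: after 3 steps: KI

Reduction:
  start: IK(IK)(S(IS))I
  [1] K(IK)(S(IS))I
  [2] IKI
  [3] KI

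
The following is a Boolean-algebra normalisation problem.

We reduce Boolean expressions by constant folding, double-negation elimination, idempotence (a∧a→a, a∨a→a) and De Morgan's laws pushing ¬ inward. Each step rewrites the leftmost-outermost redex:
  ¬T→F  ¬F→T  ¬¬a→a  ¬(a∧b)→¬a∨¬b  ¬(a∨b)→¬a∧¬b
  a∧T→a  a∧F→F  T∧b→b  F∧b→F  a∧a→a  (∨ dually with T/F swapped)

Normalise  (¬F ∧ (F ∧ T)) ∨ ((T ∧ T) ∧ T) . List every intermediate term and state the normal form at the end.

  start: (¬F ∧ (F ∧ T)) ∨ ((T ∧ T) ∧ T)
  [1] (T ∧ (F ∧ T)) ∨ ((T ∧ T) ∧ T)
  [2] (F ∧ T) ∨ ((T ∧ T) ∧ T)
  [3] F ∨ ((T ∧ T) ∧ T)
  [4] (T ∧ T) ∧ T
  [5] T ∧ T
  [6] T

Answer: normal form = T  (in 6 steps)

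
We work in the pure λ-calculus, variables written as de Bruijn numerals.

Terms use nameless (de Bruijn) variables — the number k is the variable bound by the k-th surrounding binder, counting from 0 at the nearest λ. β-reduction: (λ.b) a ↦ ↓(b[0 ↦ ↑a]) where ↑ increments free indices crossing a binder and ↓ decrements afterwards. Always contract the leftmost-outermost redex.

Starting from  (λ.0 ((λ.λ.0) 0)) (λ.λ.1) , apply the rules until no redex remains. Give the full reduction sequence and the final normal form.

  start: (λ.0 ((λ.λ.0) 0)) (λ.λ.1)
  →1  (λ.λ.1) ((λ.λ.0) (λ.λ.1))
  →2  λ.(λ.λ.0) (λ.λ.1)
  →3  λ.λ.0

Answer: normal form = λ.λ.0  (in 3 steps)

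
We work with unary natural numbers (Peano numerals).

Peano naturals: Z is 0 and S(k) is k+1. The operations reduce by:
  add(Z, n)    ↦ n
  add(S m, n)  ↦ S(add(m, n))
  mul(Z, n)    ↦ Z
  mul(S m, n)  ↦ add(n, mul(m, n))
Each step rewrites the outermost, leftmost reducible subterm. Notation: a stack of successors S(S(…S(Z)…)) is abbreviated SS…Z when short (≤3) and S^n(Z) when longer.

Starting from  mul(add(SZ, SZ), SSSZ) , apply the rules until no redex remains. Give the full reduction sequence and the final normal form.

Answer: normal form = S^6(Z)  (in 13 steps)

Derivation:
  start: mul(add(SZ, SZ), SSSZ)
  →1  mul(S(add(Z, SZ)), SSSZ)
  →2  add(SSSZ, mul(add(Z, SZ), SSSZ))
  →3  S(add(SSZ, mul(add(Z, SZ), SSSZ)))
  →4  S(S(add(SZ, mul(add(Z, SZ), SSSZ))))
  →5  S(S(S(add(Z, mul(add(Z, SZ), SSSZ)))))
  →6  S(S(S(mul(add(Z, SZ), SSSZ))))
  →7  S(S(S(mul(SZ, SSSZ))))
  →8  S(S(S(add(SSSZ, mul(Z, SSSZ)))))
  →9  S(S(S(S(add(SSZ, mul(Z, SSSZ))))))
  →10  S(S(S(S(S(add(SZ, mul(Z, SSSZ)))))))
  →11  S(S(S(S(S(S(add(Z, mul(Z, SSSZ))))))))
  →12  S(S(S(S(S(S(mul(Z, SSSZ)))))))
  →13  S^6(Z)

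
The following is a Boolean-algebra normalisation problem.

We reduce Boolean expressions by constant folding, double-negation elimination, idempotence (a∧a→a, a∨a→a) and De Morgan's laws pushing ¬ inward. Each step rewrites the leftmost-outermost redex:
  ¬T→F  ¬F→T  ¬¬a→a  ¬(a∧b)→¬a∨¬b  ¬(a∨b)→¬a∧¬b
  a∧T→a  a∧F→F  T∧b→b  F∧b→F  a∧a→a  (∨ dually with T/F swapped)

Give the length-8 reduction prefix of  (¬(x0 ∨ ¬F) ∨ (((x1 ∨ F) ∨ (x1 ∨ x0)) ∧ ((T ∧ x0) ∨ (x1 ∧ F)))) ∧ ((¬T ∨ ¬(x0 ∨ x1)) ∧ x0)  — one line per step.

  start: (¬(x0 ∨ ¬F) ∨ (((x1 ∨ F) ∨ (x1 ∨ x0)) ∧ ((T ∧ x0) ∨ (x1 ∧ F)))) ∧ ((¬T ∨ ¬(x0 ∨ x1)) ∧ x0)
  [1] ((¬x0 ∧ ¬¬F) ∨ (((x1 ∨ F) ∨ (x1 ∨ x0)) ∧ ((T ∧ x0) ∨ (x1 ∧ F)))) ∧ ((¬T ∨ ¬(x0 ∨ x1)) ∧ x0)
  [2] ((¬x0 ∧ F) ∨ (((x1 ∨ F) ∨ (x1 ∨ x0)) ∧ ((T ∧ x0) ∨ (x1 ∧ F)))) ∧ ((¬T ∨ ¬(x0 ∨ x1)) ∧ x0)
  [3] (F ∨ (((x1 ∨ F) ∨ (x1 ∨ x0)) ∧ ((T ∧ x0) ∨ (x1 ∧ F)))) ∧ ((¬T ∨ ¬(x0 ∨ x1)) ∧ x0)
  [4] (((x1 ∨ F) ∨ (x1 ∨ x0)) ∧ ((T ∧ x0) ∨ (x1 ∧ F))) ∧ ((¬T ∨ ¬(x0 ∨ x1)) ∧ x0)
  [5] ((x1 ∨ (x1 ∨ x0)) ∧ ((T ∧ x0) ∨ (x1 ∧ F))) ∧ ((¬T ∨ ¬(x0 ∨ x1)) ∧ x0)
  [6] ((x1 ∨ (x1 ∨ x0)) ∧ (x0 ∨ (x1 ∧ F))) ∧ ((¬T ∨ ¬(x0 ∨ x1)) ∧ x0)
  [7] ((x1 ∨ (x1 ∨ x0)) ∧ (x0 ∨ F)) ∧ ((¬T ∨ ¬(x0 ∨ x1)) ∧ x0)
  [8] ((x1 ∨ (x1 ∨ x0)) ∧ x0) ∧ ((¬T ∨ ¬(x0 ∨ x1)) ∧ x0)

Answer: after 8 steps: ((x1 ∨ (x1 ∨ x0)) ∧ x0) ∧ ((¬T ∨ ¬(x0 ∨ x1)) ∧ x0)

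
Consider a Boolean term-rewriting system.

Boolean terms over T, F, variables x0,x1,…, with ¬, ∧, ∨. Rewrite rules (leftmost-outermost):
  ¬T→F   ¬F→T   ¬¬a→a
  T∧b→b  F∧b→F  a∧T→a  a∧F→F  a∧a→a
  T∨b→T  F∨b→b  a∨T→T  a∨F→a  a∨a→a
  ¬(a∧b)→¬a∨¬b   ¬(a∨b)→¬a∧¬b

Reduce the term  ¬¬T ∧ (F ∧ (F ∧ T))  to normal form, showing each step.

Answer: normal form = F  (in 3 steps)

Working:
  start: ¬¬T ∧ (F ∧ (F ∧ T))
  [1] T ∧ (F ∧ (F ∧ T))
  [2] F ∧ (F ∧ T)
  [3] F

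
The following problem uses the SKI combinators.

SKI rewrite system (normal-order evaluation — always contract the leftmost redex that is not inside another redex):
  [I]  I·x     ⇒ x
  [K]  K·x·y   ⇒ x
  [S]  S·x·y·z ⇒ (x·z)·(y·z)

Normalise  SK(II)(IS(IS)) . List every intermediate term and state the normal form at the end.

Answer: normal form = SS  (in 4 steps)

Derivation:
  start: SK(II)(IS(IS))
  →1  K(IS(IS))(II(IS(IS)))
  →2  IS(IS)
  →3  S(IS)
  →4  SS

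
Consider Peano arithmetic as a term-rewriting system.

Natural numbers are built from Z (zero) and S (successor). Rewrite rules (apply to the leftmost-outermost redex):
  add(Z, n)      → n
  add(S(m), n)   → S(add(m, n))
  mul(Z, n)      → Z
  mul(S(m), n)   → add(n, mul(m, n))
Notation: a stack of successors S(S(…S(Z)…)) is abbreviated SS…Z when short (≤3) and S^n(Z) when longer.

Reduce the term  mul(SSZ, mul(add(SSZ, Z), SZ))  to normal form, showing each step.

  start: mul(SSZ, mul(add(SSZ, Z), SZ))
  →1  add(mul(add(SSZ, Z), SZ), mul(SZ, mul(add(SSZ, Z), SZ)))
  →2  add(mul(S(add(SZ, Z)), SZ), mul(SZ, mul(add(SSZ, Z), SZ)))
  →3  add(add(SZ, mul(add(SZ, Z), SZ)), mul(SZ, mul(add(SSZ, Z), SZ)))
  →4  add(S(add(Z, mul(add(SZ, Z), SZ))), mul(SZ, mul(add(SSZ, Z), SZ)))
  →5  S(add(add(Z, mul(add(SZ, Z), SZ)), mul(SZ, mul(add(SSZ, Z), SZ))))
  →6  S(add(mul(add(SZ, Z), SZ), mul(SZ, mul(add(SSZ, Z), SZ))))
  →7  S(add(mul(S(add(Z, Z)), SZ), mul(SZ, mul(add(SSZ, Z), SZ))))
  →8  S(add(add(SZ, mul(add(Z, Z), SZ)), mul(SZ, mul(add(SSZ, Z), SZ))))
  →9  S(add(S(add(Z, mul(add(Z, Z), SZ))), mul(SZ, mul(add(SSZ, Z), SZ))))
  →10  S(S(add(add(Z, mul(add(Z, Z), SZ)), mul(SZ, mul(add(SSZ, Z), SZ)))))
  →11  S(S(add(mul(add(Z, Z), SZ), mul(SZ, mul(add(SSZ, Z), SZ)))))
  →12  S(S(add(mul(Z, SZ), mul(SZ, mul(add(SSZ, Z), SZ)))))
  →13  S(S(add(Z, mul(SZ, mul(add(SSZ, Z), SZ)))))
  →14  S(S(mul(SZ, mul(add(SSZ, Z), SZ))))
  →15  S(S(add(mul(add(SSZ, Z), SZ), mul(Z, mul(add(SSZ, Z), SZ)))))
  →16  S(S(add(mul(S(add(SZ, Z)), SZ), mul(Z, mul(add(SSZ, Z), SZ)))))
  →17  S(S(add(add(SZ, mul(add(SZ, Z), SZ)), mul(Z, mul(add(SSZ, Z), SZ)))))
  →18  S(S(add(S(add(Z, mul(add(SZ, Z), SZ))), mul(Z, mul(add(SSZ, Z), SZ)))))
  →19  S(S(S(add(add(Z, mul(add(SZ, Z), SZ)), mul(Z, mul(add(SSZ, Z), SZ))))))
  →20  S(S(S(add(mul(add(SZ, Z), SZ), mul(Z, mul(add(SSZ, Z), SZ))))))
  →21  S(S(S(add(mul(S(add(Z, Z)), SZ), mul(Z, mul(add(SSZ, Z), SZ))))))
  →22  S(S(S(add(add(SZ, mul(add(Z, Z), SZ)), mul(Z, mul(add(SSZ, Z), SZ))))))
  →23  S(S(S(add(S(add(Z, mul(add(Z, Z), SZ))), mul(Z, mul(add(SSZ, Z), SZ))))))
  →24  S(S(S(S(add(add(Z, mul(add(Z, Z), SZ)), mul(Z, mul(add(SSZ, Z), SZ)))))))
  →25  S(S(S(S(add(mul(add(Z, Z), SZ), mul(Z, mul(add(SSZ, Z), SZ)))))))
  →26  S(S(S(S(add(mul(Z, SZ), mul(Z, mul(add(SSZ, Z), SZ)))))))
  →27  S(S(S(S(add(Z, mul(Z, mul(add(SSZ, Z), SZ)))))))
  →28  S(S(S(S(mul(Z, mul(add(SSZ, Z), SZ))))))
  →29  S^4(Z)

Answer: normal form = S^4(Z)  (in 29 steps)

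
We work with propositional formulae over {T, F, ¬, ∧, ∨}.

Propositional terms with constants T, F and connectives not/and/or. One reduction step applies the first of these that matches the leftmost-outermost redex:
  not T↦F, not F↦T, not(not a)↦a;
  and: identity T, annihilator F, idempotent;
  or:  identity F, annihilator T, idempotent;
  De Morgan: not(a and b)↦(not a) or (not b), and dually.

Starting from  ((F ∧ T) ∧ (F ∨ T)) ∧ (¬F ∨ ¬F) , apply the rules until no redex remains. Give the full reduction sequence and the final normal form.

  start: ((F ∧ T) ∧ (F ∨ T)) ∧ (¬F ∨ ¬F)
  [1] (F ∧ (F ∨ T)) ∧ (¬F ∨ ¬F)
  [2] F ∧ (¬F ∨ ¬F)
  [3] F

Answer: normal form = F  (in 3 steps)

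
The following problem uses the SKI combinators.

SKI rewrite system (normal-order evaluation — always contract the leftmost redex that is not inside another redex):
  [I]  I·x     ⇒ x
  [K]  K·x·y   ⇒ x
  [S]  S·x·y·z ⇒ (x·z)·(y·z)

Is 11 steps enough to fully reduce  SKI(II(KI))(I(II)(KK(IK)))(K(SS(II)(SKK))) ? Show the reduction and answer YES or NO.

Answer: YES — reaches normal form K(S(SKK)(SKK)) in 9 ≤ 11 steps

Reduction:
  start: SKI(II(KI))(I(II)(KK(IK)))(K(SS(II)(SKK)))
  →1  K(II(KI))(I(II(KI)))(I(II)(KK(IK)))(K(SS(II)(SKK)))
  →2  II(KI)(I(II)(KK(IK)))(K(SS(II)(SKK)))
  →3  I(KI)(I(II)(KK(IK)))(K(SS(II)(SKK)))
  →4  KI(I(II)(KK(IK)))(K(SS(II)(SKK)))
  →5  I(K(SS(II)(SKK)))
  →6  K(SS(II)(SKK))
  →7  K(S(SKK)(II(SKK)))
  →8  K(S(SKK)(I(SKK)))
  →9  K(S(SKK)(SKK))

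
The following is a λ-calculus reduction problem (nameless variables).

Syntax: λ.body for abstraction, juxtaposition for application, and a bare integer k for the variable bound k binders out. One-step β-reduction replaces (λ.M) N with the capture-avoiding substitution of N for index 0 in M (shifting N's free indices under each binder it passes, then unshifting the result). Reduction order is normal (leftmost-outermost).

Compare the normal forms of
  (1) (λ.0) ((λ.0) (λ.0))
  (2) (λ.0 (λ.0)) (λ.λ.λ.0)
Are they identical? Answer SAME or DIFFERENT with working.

Term A:
  start: (λ.0) ((λ.0) (λ.0))
  [1] (λ.0) (λ.0)
  [2] λ.0

Term B:
  start: (λ.0 (λ.0)) (λ.λ.λ.0)
  [1] (λ.λ.λ.0) (λ.0)
  [2] λ.λ.0

Answer: DIFFERENT — A ⇓ λ.0, B ⇓ λ.λ.0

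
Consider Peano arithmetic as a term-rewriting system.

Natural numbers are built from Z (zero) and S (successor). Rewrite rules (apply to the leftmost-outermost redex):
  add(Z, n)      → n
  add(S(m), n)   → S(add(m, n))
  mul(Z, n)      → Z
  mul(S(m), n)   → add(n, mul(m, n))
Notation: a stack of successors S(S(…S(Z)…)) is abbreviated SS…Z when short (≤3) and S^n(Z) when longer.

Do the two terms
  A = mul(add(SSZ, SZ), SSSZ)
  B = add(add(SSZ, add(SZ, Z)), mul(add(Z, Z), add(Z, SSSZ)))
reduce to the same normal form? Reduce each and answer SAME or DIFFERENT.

Term A:
  start: mul(add(SSZ, SZ), SSSZ)
  step 1: mul(S(add(SZ, SZ)), SSSZ)
  step 2: add(SSSZ, mul(add(SZ, SZ), SSSZ))
  step 3: S(add(SSZ, mul(add(SZ, SZ), SSSZ)))
  step 4: S(S(add(SZ, mul(add(SZ, SZ), SSSZ))))
  step 5: S(S(S(add(Z, mul(add(SZ, SZ), SSSZ)))))
  step 6: S(S(S(mul(add(SZ, SZ), SSSZ))))
  step 7: S(S(S(mul(S(add(Z, SZ)), SSSZ))))
  step 8: S(S(S(add(SSSZ, mul(add(Z, SZ), SSSZ)))))
  step 9: S(S(S(S(add(SSZ, mul(add(Z, SZ), SSSZ))))))
  step 10: S(S(S(S(S(add(SZ, mul(add(Z, SZ), SSSZ)))))))
  step 11: S(S(S(S(S(S(add(Z, mul(add(Z, SZ), SSSZ))))))))
  step 12: S(S(S(S(S(S(mul(add(Z, SZ), SSSZ)))))))
  step 13: S(S(S(S(S(S(mul(SZ, SSSZ)))))))
  step 14: S(S(S(S(S(S(add(SSSZ, mul(Z, SSSZ))))))))
  step 15: S(S(S(S(S(S(S(add(SSZ, mul(Z, SSSZ)))))))))
  step 16: S(S(S(S(S(S(S(S(add(SZ, mul(Z, SSSZ))))))))))
  step 17: S(S(S(S(S(S(S(S(S(add(Z, mul(Z, SSSZ)))))))))))
  step 18: S(S(S(S(S(S(S(S(S(mul(Z, SSSZ))))))))))
  step 19: S^9(Z)

Term B:
  start: add(add(SSZ, add(SZ, Z)), mul(add(Z, Z), add(Z, SSSZ)))
  step 1: add(S(add(SZ, add(SZ, Z))), mul(add(Z, Z), add(Z, SSSZ)))
  step 2: S(add(add(SZ, add(SZ, Z)), mul(add(Z, Z), add(Z, SSSZ))))
  step 3: S(add(S(add(Z, add(SZ, Z))), mul(add(Z, Z), add(Z, SSSZ))))
  step 4: S(S(add(add(Z, add(SZ, Z)), mul(add(Z, Z), add(Z, SSSZ)))))
  step 5: S(S(add(add(SZ, Z), mul(add(Z, Z), add(Z, SSSZ)))))
  step 6: S(S(add(S(add(Z, Z)), mul(add(Z, Z), add(Z, SSSZ)))))
  step 7: S(S(S(add(add(Z, Z), mul(add(Z, Z), add(Z, SSSZ))))))
  step 8: S(S(S(add(Z, mul(add(Z, Z), add(Z, SSSZ))))))
  step 9: S(S(S(mul(add(Z, Z), add(Z, SSSZ)))))
  step 10: S(S(S(mul(Z, add(Z, SSSZ)))))
  step 11: SSSZ

Answer: DIFFERENT — A ⇓ S^9(Z), B ⇓ SSSZ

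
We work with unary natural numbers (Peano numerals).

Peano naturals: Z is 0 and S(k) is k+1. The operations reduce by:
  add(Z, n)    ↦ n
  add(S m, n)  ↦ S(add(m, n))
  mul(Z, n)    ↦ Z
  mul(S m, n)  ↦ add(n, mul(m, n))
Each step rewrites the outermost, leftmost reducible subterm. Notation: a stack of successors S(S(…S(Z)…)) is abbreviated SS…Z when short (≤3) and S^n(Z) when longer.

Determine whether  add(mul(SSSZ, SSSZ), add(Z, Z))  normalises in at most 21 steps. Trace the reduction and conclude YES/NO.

Answer: NO — after 21 steps the term is S(S(S(S(S(S(S(S(add(add(SZ, mul(Z, SSSZ)), add(Z, Z)))))))))), not yet normal

Derivation:
  start: add(mul(SSSZ, SSSZ), add(Z, Z))
  →1  add(add(SSSZ, mul(SSZ, SSSZ)), add(Z, Z))
  →2  add(S(add(SSZ, mul(SSZ, SSSZ))), add(Z, Z))
  →3  S(add(add(SSZ, mul(SSZ, SSSZ)), add(Z, Z)))
  →4  S(add(S(add(SZ, mul(SSZ, SSSZ))), add(Z, Z)))
  →5  S(S(add(add(SZ, mul(SSZ, SSSZ)), add(Z, Z))))
  →6  S(S(add(S(add(Z, mul(SSZ, SSSZ))), add(Z, Z))))
  →7  S(S(S(add(add(Z, mul(SSZ, SSSZ)), add(Z, Z)))))
  →8  S(S(S(add(mul(SSZ, SSSZ), add(Z, Z)))))
  →9  S(S(S(add(add(SSSZ, mul(SZ, SSSZ)), add(Z, Z)))))
  →10  S(S(S(add(S(add(SSZ, mul(SZ, SSSZ))), add(Z, Z)))))
  →11  S(S(S(S(add(add(SSZ, mul(SZ, SSSZ)), add(Z, Z))))))
  →12  S(S(S(S(add(S(add(SZ, mul(SZ, SSSZ))), add(Z, Z))))))
  →13  S(S(S(S(S(add(add(SZ, mul(SZ, SSSZ)), add(Z, Z)))))))
  →14  S(S(S(S(S(add(S(add(Z, mul(SZ, SSSZ))), add(Z, Z)))))))
  →15  S(S(S(S(S(S(add(add(Z, mul(SZ, SSSZ)), add(Z, Z))))))))
  →16  S(S(S(S(S(S(add(mul(SZ, SSSZ), add(Z, Z))))))))
  →17  S(S(S(S(S(S(add(add(SSSZ, mul(Z, SSSZ)), add(Z, Z))))))))
  →18  S(S(S(S(S(S(add(S(add(SSZ, mul(Z, SSSZ))), add(Z, Z))))))))
  →19  S(S(S(S(S(S(S(add(add(SSZ, mul(Z, SSSZ)), add(Z, Z)))))))))
  →20  S(S(S(S(S(S(S(add(S(add(SZ, mul(Z, SSSZ))), add(Z, Z)))))))))
  →21  S(S(S(S(S(S(S(S(add(add(SZ, mul(Z, SSSZ)), add(Z, Z))))))))))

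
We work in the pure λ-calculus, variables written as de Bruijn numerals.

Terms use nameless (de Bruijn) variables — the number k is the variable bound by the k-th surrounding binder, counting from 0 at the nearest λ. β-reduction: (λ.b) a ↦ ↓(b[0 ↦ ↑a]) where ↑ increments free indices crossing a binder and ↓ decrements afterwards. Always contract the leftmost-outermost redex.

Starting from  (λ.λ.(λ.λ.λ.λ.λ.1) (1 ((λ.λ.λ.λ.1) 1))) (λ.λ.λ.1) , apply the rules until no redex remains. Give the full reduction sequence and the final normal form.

  start: (λ.λ.(λ.λ.λ.λ.λ.1) (1 ((λ.λ.λ.λ.1) 1))) (λ.λ.λ.1)
  [1] λ.(λ.λ.λ.λ.λ.1) ((λ.λ.λ.1) ((λ.λ.λ.λ.1) (λ.λ.λ.1)))
  [2] λ.λ.λ.λ.λ.1

Answer: normal form = λ.λ.λ.λ.λ.1  (in 2 steps)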